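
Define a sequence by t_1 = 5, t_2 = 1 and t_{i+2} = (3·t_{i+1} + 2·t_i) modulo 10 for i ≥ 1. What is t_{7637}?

Computing terms: t_1 = 5, t_2 = 1, t_3 = 3, t_4 = 1, t_5 = 9, t_6 = 9, t_7 = 5, t_8 = 3, t_9 = 9, t_{10} = 3, t_{11} = 7, t_{12} = 7, t_{13} = 5, t_{14} = 9, t_{15} = 7, t_{16} = 9, t_{17} = 1, t_{18} = 1, t_{19} = 5, t_{20} = 7, t_{21} = 1, t_{22} = 7, t_{23} = 3, t_{24} = 3, t_{25} = 5, t_{26} = 1.
Since (t_{25}, t_{26}) = (t_1, t_2) = (5, 1) (two consecutive terms determine the rest), the sequence is periodic with period 24.
(7637 - 1) mod 24 = 4, so t_{7637} = t_5 = 9.

9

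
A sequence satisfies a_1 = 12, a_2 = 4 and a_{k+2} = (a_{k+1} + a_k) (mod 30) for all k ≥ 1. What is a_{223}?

26

a_1 = 12,  a_2 = 4,  a_3 = 16,  a_4 = 20,  a_5 = 6,  a_6 = 26,  a_7 = 2,  a_8 = 28,  a_9 = 0,  a_{10} = 28,  a_{11} = 28,  a_{12} = 26,  a_{13} = 24,  a_{14} = 20,  a_{15} = 14,  a_{16} = 4,  a_{17} = 18,  a_{18} = 22,  a_{19} = 10,  a_{20} = 2,  a_{21} = 12,  a_{22} = 14,  a_{23} = 26,  a_{24} = 10,  a_{25} = 6,  a_{26} = 16,  a_{27} = 22,  a_{28} = 8,  a_{29} = 0,  a_{30} = 8,  a_{31} = 8,  a_{32} = 16,  a_{33} = 24,  a_{34} = 10,  a_{35} = 4,  a_{36} = 14,  a_{37} = 18,  a_{38} = 2,  a_{39} = 20,  a_{40} = 22,  a_{41} = 12,  a_{42} = 4.
Since (a_{41}, a_{42}) = (a_1, a_2) = (12, 4) (two consecutive terms determine the rest), the sequence is periodic with period 40.
(223 - 1) mod 40 = 22, so a_{223} = a_{23} = 26.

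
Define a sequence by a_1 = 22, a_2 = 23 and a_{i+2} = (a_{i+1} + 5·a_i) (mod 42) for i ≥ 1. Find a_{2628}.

Listing terms: a_1 = 22, a_2 = 23, a_3 = 7, a_4 = 38, a_5 = 31, a_6 = 11, a_7 = 40, a_8 = 11, a_9 = 1, a_{10} = 14, a_{11} = 19, a_{12} = 5, a_{13} = 16, a_{14} = 41, a_{15} = 37, a_{16} = 32, a_{17} = 7, a_{18} = 41, a_{19} = 34, a_{20} = 29, a_{21} = 31, a_{22} = 8, a_{23} = 37, a_{24} = 35, a_{25} = 10, a_{26} = 17, a_{27} = 25, a_{28} = 26, a_{29} = 25, a_{30} = 29, a_{31} = 28, a_{32} = 5, a_{33} = 19, a_{34} = 2, a_{35} = 13, a_{36} = 23, a_{37} = 4, a_{38} = 35, a_{39} = 13, a_{40} = 20, a_{41} = 1, a_{42} = 17, a_{43} = 22, a_{44} = 23.
Since (a_{43}, a_{44}) = (a_1, a_2) = (22, 23) (two consecutive terms determine the rest), the sequence is periodic with period 42.
(2628 - 1) mod 42 = 23, so a_{2628} = a_{24} = 35.

35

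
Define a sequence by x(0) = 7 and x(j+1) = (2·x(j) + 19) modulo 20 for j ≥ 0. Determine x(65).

13

Listing terms: x(0) = 7; x(1) = 13; x(2) = 5; x(3) = 9; x(4) = 17; x(5) = 13.
Since x(5) = x(1) = 13, the sequence is eventually periodic: after a pre-period of length 1 it cycles with period 4.
For j ≥ 1, x(j) depends only on (j - 1) mod 4. (65 - 1) mod 4 = 0, so x(65) = x(1) = 13.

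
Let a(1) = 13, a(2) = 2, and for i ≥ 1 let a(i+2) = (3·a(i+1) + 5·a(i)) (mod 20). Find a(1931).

a(1) = 13,  a(2) = 2,  a(3) = 11,  a(4) = 3,  a(5) = 4,  a(6) = 7,  a(7) = 1,  a(8) = 18,  a(9) = 19,  a(10) = 7,  a(11) = 16,  a(12) = 3,  a(13) = 9,  a(14) = 2,  a(15) = 11.
Since (a(14), a(15)) = (a(2), a(3)) = (2, 11) (two consecutive terms determine the rest), the sequence is eventually periodic: after a pre-period of length 1 it cycles with period 12.
For i ≥ 2, a(i) depends only on (i - 2) mod 12. (1931 - 2) mod 12 = 9, so a(1931) = a(11) = 16.

16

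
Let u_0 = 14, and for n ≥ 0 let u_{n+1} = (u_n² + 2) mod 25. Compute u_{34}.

Computing terms: u_0 = 14, u_1 = 23, u_2 = 6, u_3 = 13, u_4 = 21, u_5 = 18, u_6 = 1, u_7 = 3, u_8 = 11, u_9 = 23.
Since u_9 = u_1 = 23, the sequence is eventually periodic: after a pre-period of length 1 it cycles with period 8.
For n ≥ 1, u_n depends only on (n - 1) mod 8. (34 - 1) mod 8 = 1, so u_{34} = u_2 = 6.

6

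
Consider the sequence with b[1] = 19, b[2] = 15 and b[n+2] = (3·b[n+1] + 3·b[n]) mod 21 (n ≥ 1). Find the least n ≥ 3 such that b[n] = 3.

20

b[1] = 19; b[2] = 15; b[3] = 18; b[4] = 15; b[5] = 15; b[6] = 6; b[7] = 0; b[8] = 18; b[9] = 12; b[10] = 6; b[11] = 12; b[12] = 12; b[13] = 9; b[14] = 0; b[15] = 6; b[16] = 18; b[17] = 9; b[18] = 18; b[19] = 18; b[20] = 3; b[21] = 0; b[22] = 9; b[23] = 6; b[24] = 3; b[25] = 6; b[26] = 6; b[27] = 15; b[28] = 0; b[29] = 3; b[30] = 9; b[31] = 15; b[32] = 9; b[33] = 9; b[34] = 12; b[35] = 0; b[36] = 15; b[37] = 3; b[38] = 12; b[39] = 3; b[40] = 3; b[41] = 18; b[42] = 0; b[43] = 12; b[44] = 15; b[45] = 18.
Since (b[44], b[45]) = (b[2], b[3]) = (15, 18) (two consecutive terms determine the rest), the sequence is eventually periodic: after a pre-period of length 1 it cycles with period 42.
The value 3 first appears (with n ≥ 3) at b[20].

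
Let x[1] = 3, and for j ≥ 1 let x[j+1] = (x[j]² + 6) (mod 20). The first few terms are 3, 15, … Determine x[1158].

Listing terms: x[1] = 3; x[2] = 15; x[3] = 11; x[4] = 7; x[5] = 15.
Since x[5] = x[2] = 15, the sequence is eventually periodic: after a pre-period of length 1 it cycles with period 3.
For j ≥ 2, x[j] depends only on (j - 2) mod 3. (1158 - 2) mod 3 = 1, so x[1158] = x[3] = 11.

11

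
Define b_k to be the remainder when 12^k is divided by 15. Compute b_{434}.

9

Listing terms: b_0 = 1, b_1 = 12, b_2 = 9, b_3 = 3, b_4 = 6, b_5 = 12.
Since b_5 = b_1 = 12, the sequence is eventually periodic: after a pre-period of length 1 it cycles with period 4.
For k ≥ 1, b_k depends only on (k - 1) mod 4. (434 - 1) mod 4 = 1, so b_{434} = b_2 = 9.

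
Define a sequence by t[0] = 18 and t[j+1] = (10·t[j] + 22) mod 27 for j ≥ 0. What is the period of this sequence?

27

Computing terms: t[0] = 18; t[1] = 13; t[2] = 17; t[3] = 3; t[4] = 25; t[5] = 2; t[6] = 15; t[7] = 10; t[8] = 14; t[9] = 0; t[10] = 22; t[11] = 26; t[12] = 12; t[13] = 7; t[14] = 11; t[15] = 24; t[16] = 19; t[17] = 23; t[18] = 9; t[19] = 4; t[20] = 8; t[21] = 21; t[22] = 16; t[23] = 20; t[24] = 6; t[25] = 1; t[26] = 5; t[27] = 18.
Since t[27] = t[0] = 18, the sequence is periodic with period 27.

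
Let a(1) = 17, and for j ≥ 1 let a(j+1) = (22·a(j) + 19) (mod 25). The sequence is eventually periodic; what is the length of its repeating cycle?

Listing terms: a(1) = 17; a(2) = 18; a(3) = 15; a(4) = 24; a(5) = 22; a(6) = 3; a(7) = 10; a(8) = 14; a(9) = 2; a(10) = 13; a(11) = 5; a(12) = 4; a(13) = 7; a(14) = 23; a(15) = 0; a(16) = 19; a(17) = 12; a(18) = 8; a(19) = 20; a(20) = 9; a(21) = 17.
Since a(21) = a(1) = 17, the sequence is periodic with period 20.

20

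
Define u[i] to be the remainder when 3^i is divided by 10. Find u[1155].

7

We have u[0] = 1; u[1] = 3; u[2] = 9; u[3] = 7; u[4] = 1.
The sequence repeats with period 4.
So u[1155] = u[0 + ((1155-0) mod 4)] = u[3] = 7.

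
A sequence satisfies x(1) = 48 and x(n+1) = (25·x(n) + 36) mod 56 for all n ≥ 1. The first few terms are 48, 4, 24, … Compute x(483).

24

Computing terms: x(1) = 48; x(2) = 4; x(3) = 24; x(4) = 20; x(5) = 32; x(6) = 52; x(7) = 48.
Since x(7) = x(1) = 48, the sequence is periodic with period 6.
(483 - 1) mod 6 = 2, so x(483) = x(3) = 24.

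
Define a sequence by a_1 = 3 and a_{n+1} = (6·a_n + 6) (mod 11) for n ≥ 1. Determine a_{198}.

We have a_1 = 3, a_2 = 2, a_3 = 7, a_4 = 4, a_5 = 8, a_6 = 10, a_7 = 0, a_8 = 6, a_9 = 9, a_{10} = 5, a_{11} = 3.
The sequence repeats with period 10.
(198 - 1) mod 10 = 7, so a_{198} = a_8 = 6.

6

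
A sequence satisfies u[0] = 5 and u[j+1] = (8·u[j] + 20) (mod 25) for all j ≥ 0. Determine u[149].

10

We have u[0] = 5, u[1] = 10, u[2] = 0, u[3] = 20, u[4] = 5.
The sequence repeats with period 4.
(149 - 0) mod 4 = 1, so u[149] = u[1] = 10.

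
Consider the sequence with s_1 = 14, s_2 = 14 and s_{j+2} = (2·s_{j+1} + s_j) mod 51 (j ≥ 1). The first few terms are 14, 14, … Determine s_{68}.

We have s_1 = 14; s_2 = 14; s_3 = 42; s_4 = 47; s_5 = 34; s_6 = 13; s_7 = 9; s_8 = 31; s_9 = 20; s_{10} = 20; s_{11} = 9; s_{12} = 38; s_{13} = 34; s_{14} = 4; s_{15} = 42; s_{16} = 37; s_{17} = 14; s_{18} = 14.
The sequence repeats with period 16.
So s_{68} = s_{1 + ((68-1) mod 16)} = s_4 = 47.

47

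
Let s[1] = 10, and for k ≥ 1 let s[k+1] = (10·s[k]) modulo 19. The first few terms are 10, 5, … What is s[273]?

s[1] = 10, s[2] = 5, s[3] = 12, s[4] = 6, s[5] = 3, s[6] = 11, s[7] = 15, s[8] = 17, s[9] = 18, s[10] = 9, s[11] = 14, s[12] = 7, s[13] = 13, s[14] = 16, s[15] = 8, s[16] = 4, s[17] = 2, s[18] = 1, s[19] = 10.
Since s[19] = s[1] = 10, the sequence is periodic with period 18.
So s[273] = s[1 + ((273-1) mod 18)] = s[3] = 12.

12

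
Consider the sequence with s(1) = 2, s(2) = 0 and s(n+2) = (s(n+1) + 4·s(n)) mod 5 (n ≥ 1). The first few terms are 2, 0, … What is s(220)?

Listing terms: s(1) = 2; s(2) = 0; s(3) = 3; s(4) = 3; s(5) = 0; s(6) = 2; s(7) = 2; s(8) = 0.
The sequence repeats with period 6.
So s(220) = s(1 + ((220-1) mod 6)) = s(4) = 3.

3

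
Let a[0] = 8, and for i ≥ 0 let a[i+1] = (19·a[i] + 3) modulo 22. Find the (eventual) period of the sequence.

a[0] = 8, a[1] = 1, a[2] = 0, a[3] = 3, a[4] = 16, a[5] = 21, a[6] = 6, a[7] = 7, a[8] = 4, a[9] = 13, a[10] = 8.
The sequence repeats with period 10.

10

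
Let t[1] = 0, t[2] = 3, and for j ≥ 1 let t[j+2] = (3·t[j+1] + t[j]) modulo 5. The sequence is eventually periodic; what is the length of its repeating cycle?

12

t[1] = 0, t[2] = 3, t[3] = 4, t[4] = 0, t[5] = 4, t[6] = 2, t[7] = 0, t[8] = 2, t[9] = 1, t[10] = 0, t[11] = 1, t[12] = 3, t[13] = 0, t[14] = 3.
Since (t[13], t[14]) = (t[1], t[2]) = (0, 3) (two consecutive terms determine the rest), the sequence is periodic with period 12.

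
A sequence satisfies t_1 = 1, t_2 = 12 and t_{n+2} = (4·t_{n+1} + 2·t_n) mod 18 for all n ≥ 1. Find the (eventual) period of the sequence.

6

Listing terms: t_1 = 1; t_2 = 12; t_3 = 14; t_4 = 8; t_5 = 6; t_6 = 4; t_7 = 10; t_8 = 12; t_9 = 14.
Since (t_8, t_9) = (t_2, t_3) = (12, 14) (two consecutive terms determine the rest), the sequence is eventually periodic: after a pre-period of length 1 it cycles with period 6.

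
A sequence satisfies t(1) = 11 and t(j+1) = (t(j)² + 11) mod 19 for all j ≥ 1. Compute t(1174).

3

Listing terms: t(1) = 11, t(2) = 18, t(3) = 12, t(4) = 3, t(5) = 1, t(6) = 12.
Since t(6) = t(3) = 12, the sequence is eventually periodic: after a pre-period of length 2 it cycles with period 3.
For j ≥ 3, t(j) depends only on (j - 3) mod 3. (1174 - 3) mod 3 = 1, so t(1174) = t(4) = 3.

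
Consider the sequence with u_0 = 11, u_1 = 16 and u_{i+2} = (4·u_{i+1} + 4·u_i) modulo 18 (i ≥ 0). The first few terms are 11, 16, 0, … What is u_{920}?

u_0 = 11, u_1 = 16, u_2 = 0, u_3 = 10, u_4 = 4, u_5 = 2, u_6 = 6, u_7 = 14, u_8 = 8, u_9 = 16, u_{10} = 6, u_{11} = 16, u_{12} = 16, u_{13} = 2, u_{14} = 0, u_{15} = 8, u_{16} = 14, u_{17} = 16, u_{18} = 12, u_{19} = 4, u_{20} = 10, u_{21} = 2, u_{22} = 12, u_{23} = 2, u_{24} = 2, u_{25} = 16, u_{26} = 0.
Since (u_{25}, u_{26}) = (u_1, u_2) = (16, 0) (two consecutive terms determine the rest), the sequence is eventually periodic: after a pre-period of length 1 it cycles with period 24.
For i ≥ 1, u_i depends only on (i - 1) mod 24. (920 - 1) mod 24 = 7, so u_{920} = u_8 = 8.

8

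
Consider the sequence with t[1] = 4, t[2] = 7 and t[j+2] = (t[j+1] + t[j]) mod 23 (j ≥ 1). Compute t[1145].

Computing terms: t[1] = 4,  t[2] = 7,  t[3] = 11,  t[4] = 18,  t[5] = 6,  t[6] = 1,  t[7] = 7,  t[8] = 8,  t[9] = 15,  t[10] = 0,  t[11] = 15,  t[12] = 15,  t[13] = 7,  t[14] = 22,  t[15] = 6,  t[16] = 5,  t[17] = 11,  t[18] = 16,  t[19] = 4,  t[20] = 20,  t[21] = 1,  t[22] = 21,  t[23] = 22,  t[24] = 20,  t[25] = 19,  t[26] = 16,  t[27] = 12,  t[28] = 5,  t[29] = 17,  t[30] = 22,  t[31] = 16,  t[32] = 15,  t[33] = 8,  t[34] = 0,  t[35] = 8,  t[36] = 8,  t[37] = 16,  t[38] = 1,  t[39] = 17,  t[40] = 18,  t[41] = 12,  t[42] = 7,  t[43] = 19,  t[44] = 3,  t[45] = 22,  t[46] = 2,  t[47] = 1,  t[48] = 3,  t[49] = 4,  t[50] = 7.
The sequence repeats with period 48.
(1145 - 1) mod 48 = 40, so t[1145] = t[41] = 12.

12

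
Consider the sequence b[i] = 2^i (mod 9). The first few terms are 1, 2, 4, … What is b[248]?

Listing terms: b[0] = 1; b[1] = 2; b[2] = 4; b[3] = 8; b[4] = 7; b[5] = 5; b[6] = 1.
The sequence repeats with period 6.
(248 - 0) mod 6 = 2, so b[248] = b[2] = 4.

4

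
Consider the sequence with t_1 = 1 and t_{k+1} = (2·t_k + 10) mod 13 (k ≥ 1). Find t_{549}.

We have t_1 = 1, t_2 = 12, t_3 = 8, t_4 = 0, t_5 = 10, t_6 = 4, t_7 = 5, t_8 = 7, t_9 = 11, t_{10} = 6, t_{11} = 9, t_{12} = 2, t_{13} = 1.
The sequence repeats with period 12.
So t_{549} = t_{1 + ((549-1) mod 12)} = t_9 = 11.

11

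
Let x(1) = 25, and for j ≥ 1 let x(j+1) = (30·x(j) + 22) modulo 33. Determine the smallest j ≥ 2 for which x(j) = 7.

Computing terms: x(1) = 25; x(2) = 13; x(3) = 16; x(4) = 7; x(5) = 1; x(6) = 19; x(7) = 31; x(8) = 28; x(9) = 4; x(10) = 10; x(11) = 25.
Since x(11) = x(1) = 25, the sequence is periodic with period 10.
The value 7 first appears (with j ≥ 2) at x(4).

4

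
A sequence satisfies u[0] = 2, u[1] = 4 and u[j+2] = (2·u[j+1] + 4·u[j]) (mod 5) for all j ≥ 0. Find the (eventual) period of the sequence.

5

Computing terms: u[0] = 2,  u[1] = 4,  u[2] = 1,  u[3] = 3,  u[4] = 0,  u[5] = 2,  u[6] = 4.
Since (u[5], u[6]) = (u[0], u[1]) = (2, 4) (two consecutive terms determine the rest), the sequence is periodic with period 5.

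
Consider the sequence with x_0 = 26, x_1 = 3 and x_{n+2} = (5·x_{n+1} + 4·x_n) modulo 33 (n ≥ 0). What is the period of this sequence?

We have x_0 = 26, x_1 = 3, x_2 = 20, x_3 = 13, x_4 = 13, x_5 = 18, x_6 = 10, x_7 = 23, x_8 = 23, x_9 = 9, x_{10} = 5, x_{11} = 28, x_{12} = 28, x_{13} = 21, x_{14} = 19, x_{15} = 14, x_{16} = 14, x_{17} = 27, x_{18} = 26, x_{19} = 7, x_{20} = 7, x_{21} = 30, x_{22} = 13, x_{23} = 20, x_{24} = 20, x_{25} = 15, x_{26} = 23, x_{27} = 10, x_{28} = 10, x_{29} = 24, x_{30} = 28, x_{31} = 5, x_{32} = 5, x_{33} = 12, x_{34} = 14, x_{35} = 19, x_{36} = 19, x_{37} = 6, x_{38} = 7, x_{39} = 26, x_{40} = 26, x_{41} = 3.
The sequence repeats with period 40.

40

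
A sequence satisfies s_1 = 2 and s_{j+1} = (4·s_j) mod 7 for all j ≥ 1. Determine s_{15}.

4

We have s_1 = 2, s_2 = 1, s_3 = 4, s_4 = 2.
The sequence repeats with period 3.
(15 - 1) mod 3 = 2, so s_{15} = s_3 = 4.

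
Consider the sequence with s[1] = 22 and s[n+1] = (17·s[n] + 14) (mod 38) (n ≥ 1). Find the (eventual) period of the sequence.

Computing terms: s[1] = 22; s[2] = 8; s[3] = 36; s[4] = 18; s[5] = 16; s[6] = 20; s[7] = 12; s[8] = 28; s[9] = 34; s[10] = 22.
The sequence repeats with period 9.

9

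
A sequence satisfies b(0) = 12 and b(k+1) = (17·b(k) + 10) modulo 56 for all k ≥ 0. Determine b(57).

6

We have b(0) = 12, b(1) = 46, b(2) = 8, b(3) = 34, b(4) = 28, b(5) = 38, b(6) = 40, b(7) = 18, b(8) = 36, b(9) = 6, b(10) = 0, b(11) = 10, b(12) = 12.
Since b(12) = b(0) = 12, the sequence is periodic with period 12.
So b(57) = b(0 + ((57-0) mod 12)) = b(9) = 6.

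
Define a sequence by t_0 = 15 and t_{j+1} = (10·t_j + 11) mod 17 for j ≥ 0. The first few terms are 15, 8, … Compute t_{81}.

Computing terms: t_0 = 15; t_1 = 8; t_2 = 6; t_3 = 3; t_4 = 7; t_5 = 13; t_6 = 5; t_7 = 10; t_8 = 9; t_9 = 16; t_{10} = 1; t_{11} = 4; t_{12} = 0; t_{13} = 11; t_{14} = 2; t_{15} = 14; t_{16} = 15.
Since t_{16} = t_0 = 15, the sequence is periodic with period 16.
So t_{81} = t_{0 + ((81-0) mod 16)} = t_1 = 8.

8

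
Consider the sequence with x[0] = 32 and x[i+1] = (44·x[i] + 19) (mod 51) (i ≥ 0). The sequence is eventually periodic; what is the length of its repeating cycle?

Listing terms: x[0] = 32, x[1] = 50, x[2] = 26, x[3] = 41, x[4] = 38, x[5] = 8, x[6] = 14, x[7] = 23, x[8] = 11, x[9] = 44, x[10] = 17, x[11] = 2, x[12] = 5, x[13] = 35, x[14] = 29, x[15] = 20, x[16] = 32.
The sequence repeats with period 16.

16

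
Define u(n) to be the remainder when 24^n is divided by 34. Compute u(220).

Computing terms: u(1) = 24,  u(2) = 32,  u(3) = 20,  u(4) = 4,  u(5) = 28,  u(6) = 26,  u(7) = 12,  u(8) = 16,  u(9) = 10,  u(10) = 2,  u(11) = 14,  u(12) = 30,  u(13) = 6,  u(14) = 8,  u(15) = 22,  u(16) = 18,  u(17) = 24.
Since u(17) = u(1) = 24, the sequence is periodic with period 16.
So u(220) = u(1 + ((220-1) mod 16)) = u(12) = 30.

30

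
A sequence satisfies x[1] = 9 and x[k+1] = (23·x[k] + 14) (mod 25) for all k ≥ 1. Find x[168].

Listing terms: x[1] = 9,  x[2] = 21,  x[3] = 22,  x[4] = 20,  x[5] = 24,  x[6] = 16,  x[7] = 7,  x[8] = 0,  x[9] = 14,  x[10] = 11,  x[11] = 17,  x[12] = 5,  x[13] = 4,  x[14] = 6,  x[15] = 2,  x[16] = 10,  x[17] = 19,  x[18] = 1,  x[19] = 12,  x[20] = 15,  x[21] = 9.
Since x[21] = x[1] = 9, the sequence is periodic with period 20.
(168 - 1) mod 20 = 7, so x[168] = x[8] = 0.

0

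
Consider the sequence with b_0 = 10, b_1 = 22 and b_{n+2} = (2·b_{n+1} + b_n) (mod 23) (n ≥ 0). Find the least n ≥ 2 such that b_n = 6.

Computing terms: b_0 = 10,  b_1 = 22,  b_2 = 8,  b_3 = 15,  b_4 = 15,  b_5 = 22,  b_6 = 13,  b_7 = 2,  b_8 = 17,  b_9 = 13,  b_{10} = 20,  b_{11} = 7,  b_{12} = 11,  b_{13} = 6,  b_{14} = 0,  b_{15} = 6,  b_{16} = 12,  b_{17} = 7,  b_{18} = 3,  b_{19} = 13,  b_{20} = 6,  b_{21} = 2,  b_{22} = 10,  b_{23} = 22.
Since (b_{22}, b_{23}) = (b_0, b_1) = (10, 22) (two consecutive terms determine the rest), the sequence is periodic with period 22.
The value 6 first appears (with n ≥ 2) at b_{13}.

13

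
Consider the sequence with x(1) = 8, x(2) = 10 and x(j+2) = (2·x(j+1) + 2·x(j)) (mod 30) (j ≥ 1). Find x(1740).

x(1) = 8; x(2) = 10; x(3) = 6; x(4) = 2; x(5) = 16; x(6) = 6; x(7) = 14; x(8) = 10; x(9) = 18; x(10) = 26; x(11) = 28; x(12) = 18; x(13) = 2; x(14) = 10; x(15) = 24; x(16) = 8; x(17) = 4; x(18) = 24; x(19) = 26; x(20) = 10; x(21) = 12; x(22) = 14; x(23) = 22; x(24) = 12; x(25) = 8; x(26) = 10.
Since (x(25), x(26)) = (x(1), x(2)) = (8, 10) (two consecutive terms determine the rest), the sequence is periodic with period 24.
(1740 - 1) mod 24 = 11, so x(1740) = x(12) = 18.

18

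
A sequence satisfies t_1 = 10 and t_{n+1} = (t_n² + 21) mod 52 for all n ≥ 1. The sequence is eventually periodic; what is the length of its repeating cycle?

We have t_1 = 10; t_2 = 17; t_3 = 50; t_4 = 25; t_5 = 22; t_6 = 37; t_7 = 38; t_8 = 9; t_9 = 50.
Since t_9 = t_3 = 50, the sequence is eventually periodic: after a pre-period of length 2 it cycles with period 6.

6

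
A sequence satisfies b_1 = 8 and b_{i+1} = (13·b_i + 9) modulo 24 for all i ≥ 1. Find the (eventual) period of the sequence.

Listing terms: b_1 = 8, b_2 = 17, b_3 = 14, b_4 = 23, b_5 = 20, b_6 = 5, b_7 = 2, b_8 = 11, b_9 = 8.
The sequence repeats with period 8.

8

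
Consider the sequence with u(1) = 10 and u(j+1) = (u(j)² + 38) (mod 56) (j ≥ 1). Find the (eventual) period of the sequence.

3

Computing terms: u(1) = 10, u(2) = 26, u(3) = 42, u(4) = 10.
Since u(4) = u(1) = 10, the sequence is periodic with period 3.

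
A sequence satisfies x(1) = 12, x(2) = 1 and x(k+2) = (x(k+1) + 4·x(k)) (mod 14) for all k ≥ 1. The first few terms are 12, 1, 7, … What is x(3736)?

Listing terms: x(1) = 12; x(2) = 1; x(3) = 7; x(4) = 11; x(5) = 11; x(6) = 13; x(7) = 1; x(8) = 11; x(9) = 1; x(10) = 3; x(11) = 7; x(12) = 5; x(13) = 5; x(14) = 11; x(15) = 3; x(16) = 5; x(17) = 3; x(18) = 9; x(19) = 7; x(20) = 1; x(21) = 1; x(22) = 5; x(23) = 9; x(24) = 1; x(25) = 9; x(26) = 13; x(27) = 7; x(28) = 3; x(29) = 3; x(30) = 1; x(31) = 13; x(32) = 3; x(33) = 13; x(34) = 11; x(35) = 7; x(36) = 9; x(37) = 9; x(38) = 3; x(39) = 11; x(40) = 9; x(41) = 11; x(42) = 5; x(43) = 7; x(44) = 13; x(45) = 13; x(46) = 9; x(47) = 5; x(48) = 13; x(49) = 5; x(50) = 1; x(51) = 7.
Since (x(50), x(51)) = (x(2), x(3)) = (1, 7) (two consecutive terms determine the rest), the sequence is eventually periodic: after a pre-period of length 1 it cycles with period 48.
For k ≥ 2, x(k) depends only on (k - 2) mod 48. (3736 - 2) mod 48 = 38, so x(3736) = x(40) = 9.

9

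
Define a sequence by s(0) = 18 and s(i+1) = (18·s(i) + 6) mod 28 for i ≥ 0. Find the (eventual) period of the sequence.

3

We have s(0) = 18, s(1) = 22, s(2) = 10, s(3) = 18.
The sequence repeats with period 3.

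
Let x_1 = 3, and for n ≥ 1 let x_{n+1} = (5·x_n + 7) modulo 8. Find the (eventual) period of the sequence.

x_1 = 3,  x_2 = 6,  x_3 = 5,  x_4 = 0,  x_5 = 7,  x_6 = 2,  x_7 = 1,  x_8 = 4,  x_9 = 3.
Since x_9 = x_1 = 3, the sequence is periodic with period 8.

8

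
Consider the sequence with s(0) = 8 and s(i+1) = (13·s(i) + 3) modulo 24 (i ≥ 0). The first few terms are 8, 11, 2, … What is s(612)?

Computing terms: s(0) = 8,  s(1) = 11,  s(2) = 2,  s(3) = 5,  s(4) = 20,  s(5) = 23,  s(6) = 14,  s(7) = 17,  s(8) = 8.
Since s(8) = s(0) = 8, the sequence is periodic with period 8.
(612 - 0) mod 8 = 4, so s(612) = s(4) = 20.

20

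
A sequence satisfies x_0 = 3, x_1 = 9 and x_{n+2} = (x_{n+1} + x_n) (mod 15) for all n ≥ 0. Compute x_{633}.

Listing terms: x_0 = 3; x_1 = 9; x_2 = 12; x_3 = 6; x_4 = 3; x_5 = 9.
Since (x_4, x_5) = (x_0, x_1) = (3, 9) (two consecutive terms determine the rest), the sequence is periodic with period 4.
(633 - 0) mod 4 = 1, so x_{633} = x_1 = 9.

9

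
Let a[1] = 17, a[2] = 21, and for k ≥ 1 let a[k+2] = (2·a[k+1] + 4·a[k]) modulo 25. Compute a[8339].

a[1] = 17; a[2] = 21; a[3] = 10; a[4] = 4; a[5] = 23; a[6] = 12; a[7] = 16; a[8] = 5; a[9] = 24; a[10] = 18; a[11] = 7; a[12] = 11; a[13] = 0; a[14] = 19; a[15] = 13; a[16] = 2; a[17] = 6; a[18] = 20; a[19] = 14; a[20] = 8; a[21] = 22; a[22] = 1; a[23] = 15; a[24] = 9; a[25] = 3; a[26] = 17; a[27] = 21.
Since (a[26], a[27]) = (a[1], a[2]) = (17, 21) (two consecutive terms determine the rest), the sequence is periodic with period 25.
So a[8339] = a[1 + ((8339-1) mod 25)] = a[14] = 19.

19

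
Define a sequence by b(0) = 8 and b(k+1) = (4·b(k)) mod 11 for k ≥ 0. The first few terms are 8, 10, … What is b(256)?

10

b(0) = 8; b(1) = 10; b(2) = 7; b(3) = 6; b(4) = 2; b(5) = 8.
The sequence repeats with period 5.
So b(256) = b(0 + ((256-0) mod 5)) = b(1) = 10.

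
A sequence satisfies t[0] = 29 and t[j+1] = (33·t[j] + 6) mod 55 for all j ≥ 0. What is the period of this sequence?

We have t[0] = 29; t[1] = 28; t[2] = 50; t[3] = 6; t[4] = 39; t[5] = 28.
Since t[5] = t[1] = 28, the sequence is eventually periodic: after a pre-period of length 1 it cycles with period 4.

4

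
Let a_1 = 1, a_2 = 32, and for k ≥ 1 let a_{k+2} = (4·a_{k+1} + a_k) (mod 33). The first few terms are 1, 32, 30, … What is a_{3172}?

32

Computing terms: a_1 = 1, a_2 = 32, a_3 = 30, a_4 = 20, a_5 = 11, a_6 = 31, a_7 = 3, a_8 = 10, a_9 = 10, a_{10} = 17, a_{11} = 12, a_{12} = 32, a_{13} = 8, a_{14} = 31, a_{15} = 0, a_{16} = 31, a_{17} = 25, a_{18} = 32, a_{19} = 21, a_{20} = 17, a_{21} = 23, a_{22} = 10, a_{23} = 30, a_{24} = 31, a_{25} = 22, a_{26} = 20, a_{27} = 3, a_{28} = 32, a_{29} = 32, a_{30} = 28, a_{31} = 12, a_{32} = 10, a_{33} = 19, a_{34} = 20, a_{35} = 0, a_{36} = 20, a_{37} = 14, a_{38} = 10, a_{39} = 21, a_{40} = 28, a_{41} = 1, a_{42} = 32.
The sequence repeats with period 40.
So a_{3172} = a_{1 + ((3172-1) mod 40)} = a_{12} = 32.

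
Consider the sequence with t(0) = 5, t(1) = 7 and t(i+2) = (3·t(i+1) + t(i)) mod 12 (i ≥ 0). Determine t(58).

5

t(0) = 5; t(1) = 7; t(2) = 2; t(3) = 1; t(4) = 5; t(5) = 4; t(6) = 5; t(7) = 7.
Since (t(6), t(7)) = (t(0), t(1)) = (5, 7) (two consecutive terms determine the rest), the sequence is periodic with period 6.
So t(58) = t(0 + ((58-0) mod 6)) = t(4) = 5.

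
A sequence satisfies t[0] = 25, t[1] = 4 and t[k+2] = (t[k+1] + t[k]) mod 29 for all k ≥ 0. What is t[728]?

25

Listing terms: t[0] = 25; t[1] = 4; t[2] = 0; t[3] = 4; t[4] = 4; t[5] = 8; t[6] = 12; t[7] = 20; t[8] = 3; t[9] = 23; t[10] = 26; t[11] = 20; t[12] = 17; t[13] = 8; t[14] = 25; t[15] = 4.
Since (t[14], t[15]) = (t[0], t[1]) = (25, 4) (two consecutive terms determine the rest), the sequence is periodic with period 14.
(728 - 0) mod 14 = 0, so t[728] = t[0] = 25.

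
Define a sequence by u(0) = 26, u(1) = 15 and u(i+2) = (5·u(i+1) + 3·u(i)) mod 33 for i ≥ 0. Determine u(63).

Listing terms: u(0) = 26, u(1) = 15, u(2) = 21, u(3) = 18, u(4) = 21, u(5) = 27, u(6) = 0, u(7) = 15, u(8) = 9, u(9) = 24, u(10) = 15, u(11) = 15, u(12) = 21.
Since (u(11), u(12)) = (u(1), u(2)) = (15, 21) (two consecutive terms determine the rest), the sequence is eventually periodic: after a pre-period of length 1 it cycles with period 10.
For i ≥ 1, u(i) depends only on (i - 1) mod 10. (63 - 1) mod 10 = 2, so u(63) = u(3) = 18.

18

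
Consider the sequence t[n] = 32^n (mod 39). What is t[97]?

We have t[0] = 1,  t[1] = 32,  t[2] = 10,  t[3] = 8,  t[4] = 22,  t[5] = 2,  t[6] = 25,  t[7] = 20,  t[8] = 16,  t[9] = 5,  t[10] = 4,  t[11] = 11,  t[12] = 1.
The sequence repeats with period 12.
(97 - 0) mod 12 = 1, so t[97] = t[1] = 32.

32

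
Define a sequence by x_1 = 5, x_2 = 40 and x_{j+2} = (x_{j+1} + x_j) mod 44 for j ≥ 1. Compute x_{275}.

We have x_1 = 5; x_2 = 40; x_3 = 1; x_4 = 41; x_5 = 42; x_6 = 39; x_7 = 37; x_8 = 32; x_9 = 25; x_{10} = 13; x_{11} = 38; x_{12} = 7; x_{13} = 1; x_{14} = 8; x_{15} = 9; x_{16} = 17; x_{17} = 26; x_{18} = 43; x_{19} = 25; x_{20} = 24; x_{21} = 5; x_{22} = 29; x_{23} = 34; x_{24} = 19; x_{25} = 9; x_{26} = 28; x_{27} = 37; x_{28} = 21; x_{29} = 14; x_{30} = 35; x_{31} = 5; x_{32} = 40.
Since (x_{31}, x_{32}) = (x_1, x_2) = (5, 40) (two consecutive terms determine the rest), the sequence is periodic with period 30.
So x_{275} = x_{1 + ((275-1) mod 30)} = x_5 = 42.

42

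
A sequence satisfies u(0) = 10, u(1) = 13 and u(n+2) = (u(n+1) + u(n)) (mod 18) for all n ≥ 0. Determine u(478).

Computing terms: u(0) = 10,  u(1) = 13,  u(2) = 5,  u(3) = 0,  u(4) = 5,  u(5) = 5,  u(6) = 10,  u(7) = 15,  u(8) = 7,  u(9) = 4,  u(10) = 11,  u(11) = 15,  u(12) = 8,  u(13) = 5,  u(14) = 13,  u(15) = 0,  u(16) = 13,  u(17) = 13,  u(18) = 8,  u(19) = 3,  u(20) = 11,  u(21) = 14,  u(22) = 7,  u(23) = 3,  u(24) = 10,  u(25) = 13.
The sequence repeats with period 24.
(478 - 0) mod 24 = 22, so u(478) = u(22) = 7.

7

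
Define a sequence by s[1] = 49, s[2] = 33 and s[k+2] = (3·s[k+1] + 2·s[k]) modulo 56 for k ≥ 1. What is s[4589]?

s[1] = 49; s[2] = 33; s[3] = 29; s[4] = 41; s[5] = 13; s[6] = 9; s[7] = 53; s[8] = 9; s[9] = 21; s[10] = 25; s[11] = 5; s[12] = 9; s[13] = 37; s[14] = 17; s[15] = 13; s[16] = 17; s[17] = 21; s[18] = 41; s[19] = 53; s[20] = 17; s[21] = 45; s[22] = 1; s[23] = 37; s[24] = 1; s[25] = 21; s[26] = 9; s[27] = 13; s[28] = 1; s[29] = 29; s[30] = 33; s[31] = 45; s[32] = 33; s[33] = 21; s[34] = 17; s[35] = 37; s[36] = 33; s[37] = 5; s[38] = 25; s[39] = 29; s[40] = 25; s[41] = 21; s[42] = 1; s[43] = 45; s[44] = 25; s[45] = 53; s[46] = 41; s[47] = 5; s[48] = 41; s[49] = 21; s[50] = 33; s[51] = 29.
Since (s[50], s[51]) = (s[2], s[3]) = (33, 29) (two consecutive terms determine the rest), the sequence is eventually periodic: after a pre-period of length 1 it cycles with period 48.
For k ≥ 2, s[k] depends only on (k - 2) mod 48. (4589 - 2) mod 48 = 27, so s[4589] = s[29] = 29.

29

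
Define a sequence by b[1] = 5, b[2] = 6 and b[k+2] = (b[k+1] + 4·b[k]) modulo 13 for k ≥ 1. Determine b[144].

We have b[1] = 5; b[2] = 6; b[3] = 0; b[4] = 11; b[5] = 11; b[6] = 3; b[7] = 8; b[8] = 7; b[9] = 0; b[10] = 2; b[11] = 2; b[12] = 10; b[13] = 5; b[14] = 6.
The sequence repeats with period 12.
(144 - 1) mod 12 = 11, so b[144] = b[12] = 10.

10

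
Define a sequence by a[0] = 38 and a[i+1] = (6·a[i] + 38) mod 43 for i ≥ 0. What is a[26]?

0

Computing terms: a[0] = 38; a[1] = 8; a[2] = 0; a[3] = 38.
Since a[3] = a[0] = 38, the sequence is periodic with period 3.
So a[26] = a[0 + ((26-0) mod 3)] = a[2] = 0.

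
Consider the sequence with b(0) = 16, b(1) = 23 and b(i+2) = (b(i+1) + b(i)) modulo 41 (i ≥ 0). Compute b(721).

Listing terms: b(0) = 16; b(1) = 23; b(2) = 39; b(3) = 21; b(4) = 19; b(5) = 40; b(6) = 18; b(7) = 17; b(8) = 35; b(9) = 11; b(10) = 5; b(11) = 16; b(12) = 21; b(13) = 37; b(14) = 17; b(15) = 13; b(16) = 30; b(17) = 2; b(18) = 32; b(19) = 34; b(20) = 25; b(21) = 18; b(22) = 2; b(23) = 20; b(24) = 22; b(25) = 1; b(26) = 23; b(27) = 24; b(28) = 6; b(29) = 30; b(30) = 36; b(31) = 25; b(32) = 20; b(33) = 4; b(34) = 24; b(35) = 28; b(36) = 11; b(37) = 39; b(38) = 9; b(39) = 7; b(40) = 16; b(41) = 23.
The sequence repeats with period 40.
So b(721) = b(0 + ((721-0) mod 40)) = b(1) = 23.

23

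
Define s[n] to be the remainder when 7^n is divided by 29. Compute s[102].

s[0] = 1, s[1] = 7, s[2] = 20, s[3] = 24, s[4] = 23, s[5] = 16, s[6] = 25, s[7] = 1.
Since s[7] = s[0] = 1, the sequence is periodic with period 7.
So s[102] = s[0 + ((102-0) mod 7)] = s[4] = 23.

23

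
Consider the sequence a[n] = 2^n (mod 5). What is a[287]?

3

a[1] = 2,  a[2] = 4,  a[3] = 3,  a[4] = 1,  a[5] = 2.
The sequence repeats with period 4.
(287 - 1) mod 4 = 2, so a[287] = a[3] = 3.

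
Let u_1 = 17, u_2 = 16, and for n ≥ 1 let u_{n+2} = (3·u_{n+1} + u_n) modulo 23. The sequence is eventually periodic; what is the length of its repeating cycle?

22

Computing terms: u_1 = 17,  u_2 = 16,  u_3 = 19,  u_4 = 4,  u_5 = 8,  u_6 = 5,  u_7 = 0,  u_8 = 5,  u_9 = 15,  u_{10} = 4,  u_{11} = 4,  u_{12} = 16,  u_{13} = 6,  u_{14} = 11,  u_{15} = 16,  u_{16} = 13,  u_{17} = 9,  u_{18} = 17,  u_{19} = 14,  u_{20} = 13,  u_{21} = 7,  u_{22} = 11,  u_{23} = 17,  u_{24} = 16.
Since (u_{23}, u_{24}) = (u_1, u_2) = (17, 16) (two consecutive terms determine the rest), the sequence is periodic with period 22.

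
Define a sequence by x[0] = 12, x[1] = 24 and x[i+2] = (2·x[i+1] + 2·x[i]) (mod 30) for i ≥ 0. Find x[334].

6

Listing terms: x[0] = 12,  x[1] = 24,  x[2] = 12,  x[3] = 12,  x[4] = 18,  x[5] = 0,  x[6] = 6,  x[7] = 12,  x[8] = 6,  x[9] = 6,  x[10] = 24,  x[11] = 0,  x[12] = 18,  x[13] = 6,  x[14] = 18,  x[15] = 18,  x[16] = 12,  x[17] = 0,  x[18] = 24,  x[19] = 18,  x[20] = 24,  x[21] = 24,  x[22] = 6,  x[23] = 0,  x[24] = 12,  x[25] = 24.
The sequence repeats with period 24.
(334 - 0) mod 24 = 22, so x[334] = x[22] = 6.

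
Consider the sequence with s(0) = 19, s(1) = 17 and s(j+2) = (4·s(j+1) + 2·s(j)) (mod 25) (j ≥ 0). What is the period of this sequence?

4

s(0) = 19; s(1) = 17; s(2) = 6; s(3) = 8; s(4) = 19; s(5) = 17.
Since (s(4), s(5)) = (s(0), s(1)) = (19, 17) (two consecutive terms determine the rest), the sequence is periodic with period 4.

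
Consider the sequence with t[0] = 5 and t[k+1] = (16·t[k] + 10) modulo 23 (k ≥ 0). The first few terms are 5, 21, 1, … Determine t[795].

3

t[0] = 5,  t[1] = 21,  t[2] = 1,  t[3] = 3,  t[4] = 12,  t[5] = 18,  t[6] = 22,  t[7] = 17,  t[8] = 6,  t[9] = 14,  t[10] = 4,  t[11] = 5.
The sequence repeats with period 11.
(795 - 0) mod 11 = 3, so t[795] = t[3] = 3.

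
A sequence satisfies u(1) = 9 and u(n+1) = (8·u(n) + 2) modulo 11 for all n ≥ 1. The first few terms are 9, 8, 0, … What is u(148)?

Computing terms: u(1) = 9, u(2) = 8, u(3) = 0, u(4) = 2, u(5) = 7, u(6) = 3, u(7) = 4, u(8) = 1, u(9) = 10, u(10) = 5, u(11) = 9.
Since u(11) = u(1) = 9, the sequence is periodic with period 10.
(148 - 1) mod 10 = 7, so u(148) = u(8) = 1.

1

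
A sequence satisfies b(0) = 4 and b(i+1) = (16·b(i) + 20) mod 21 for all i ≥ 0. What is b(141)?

4

We have b(0) = 4,  b(1) = 0,  b(2) = 20,  b(3) = 4.
Since b(3) = b(0) = 4, the sequence is periodic with period 3.
(141 - 0) mod 3 = 0, so b(141) = b(0) = 4.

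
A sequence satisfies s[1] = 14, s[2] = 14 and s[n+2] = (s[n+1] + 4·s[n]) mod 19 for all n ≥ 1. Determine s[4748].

5

s[1] = 14, s[2] = 14, s[3] = 13, s[4] = 12, s[5] = 7, s[6] = 17, s[7] = 7, s[8] = 18, s[9] = 8, s[10] = 4, s[11] = 17, s[12] = 14, s[13] = 6, s[14] = 5, s[15] = 10, s[16] = 11, s[17] = 13, s[18] = 0, s[19] = 14, s[20] = 14.
Since (s[19], s[20]) = (s[1], s[2]) = (14, 14) (two consecutive terms determine the rest), the sequence is periodic with period 18.
So s[4748] = s[1 + ((4748-1) mod 18)] = s[14] = 5.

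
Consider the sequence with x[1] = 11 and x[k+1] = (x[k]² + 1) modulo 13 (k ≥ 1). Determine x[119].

0

Computing terms: x[1] = 11, x[2] = 5, x[3] = 0, x[4] = 1, x[5] = 2, x[6] = 5.
Since x[6] = x[2] = 5, the sequence is eventually periodic: after a pre-period of length 1 it cycles with period 4.
For k ≥ 2, x[k] depends only on (k - 2) mod 4. (119 - 2) mod 4 = 1, so x[119] = x[3] = 0.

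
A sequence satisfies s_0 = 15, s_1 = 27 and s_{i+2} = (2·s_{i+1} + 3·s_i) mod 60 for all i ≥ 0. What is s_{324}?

Computing terms: s_0 = 15, s_1 = 27, s_2 = 39, s_3 = 39, s_4 = 15, s_5 = 27.
The sequence repeats with period 4.
So s_{324} = s_{0 + ((324-0) mod 4)} = s_0 = 15.

15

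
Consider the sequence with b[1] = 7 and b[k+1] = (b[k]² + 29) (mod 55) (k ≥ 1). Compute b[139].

Computing terms: b[1] = 7; b[2] = 23; b[3] = 8; b[4] = 38; b[5] = 43; b[6] = 8.
Since b[6] = b[3] = 8, the sequence is eventually periodic: after a pre-period of length 2 it cycles with period 3.
For k ≥ 3, b[k] depends only on (k - 3) mod 3. (139 - 3) mod 3 = 1, so b[139] = b[4] = 38.

38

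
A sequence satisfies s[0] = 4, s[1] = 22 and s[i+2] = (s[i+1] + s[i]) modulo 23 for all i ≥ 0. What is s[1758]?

11

Computing terms: s[0] = 4; s[1] = 22; s[2] = 3; s[3] = 2; s[4] = 5; s[5] = 7; s[6] = 12; s[7] = 19; s[8] = 8; s[9] = 4; s[10] = 12; s[11] = 16; s[12] = 5; s[13] = 21; s[14] = 3; s[15] = 1; s[16] = 4; s[17] = 5; s[18] = 9; s[19] = 14; s[20] = 0; s[21] = 14; s[22] = 14; s[23] = 5; s[24] = 19; s[25] = 1; s[26] = 20; s[27] = 21; s[28] = 18; s[29] = 16; s[30] = 11; s[31] = 4; s[32] = 15; s[33] = 19; s[34] = 11; s[35] = 7; s[36] = 18; s[37] = 2; s[38] = 20; s[39] = 22; s[40] = 19; s[41] = 18; s[42] = 14; s[43] = 9; s[44] = 0; s[45] = 9; s[46] = 9; s[47] = 18; s[48] = 4; s[49] = 22.
The sequence repeats with period 48.
So s[1758] = s[0 + ((1758-0) mod 48)] = s[30] = 11.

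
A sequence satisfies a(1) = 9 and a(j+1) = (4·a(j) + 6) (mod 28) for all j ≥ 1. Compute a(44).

a(1) = 9,  a(2) = 14,  a(3) = 6,  a(4) = 2,  a(5) = 14.
Since a(5) = a(2) = 14, the sequence is eventually periodic: after a pre-period of length 1 it cycles with period 3.
For j ≥ 2, a(j) depends only on (j - 2) mod 3. (44 - 2) mod 3 = 0, so a(44) = a(2) = 14.

14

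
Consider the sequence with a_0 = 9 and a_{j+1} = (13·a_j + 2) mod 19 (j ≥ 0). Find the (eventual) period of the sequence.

We have a_0 = 9; a_1 = 5; a_2 = 10; a_3 = 18; a_4 = 8; a_5 = 11; a_6 = 12; a_7 = 6; a_8 = 4; a_9 = 16; a_{10} = 1; a_{11} = 15; a_{12} = 7; a_{13} = 17; a_{14} = 14; a_{15} = 13; a_{16} = 0; a_{17} = 2; a_{18} = 9.
Since a_{18} = a_0 = 9, the sequence is periodic with period 18.

18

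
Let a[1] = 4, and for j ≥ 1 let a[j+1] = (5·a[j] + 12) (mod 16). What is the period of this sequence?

a[1] = 4,  a[2] = 0,  a[3] = 12,  a[4] = 8,  a[5] = 4.
Since a[5] = a[1] = 4, the sequence is periodic with period 4.

4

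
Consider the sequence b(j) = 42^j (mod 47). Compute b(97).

b(1) = 42,  b(2) = 25,  b(3) = 16,  b(4) = 14,  b(5) = 24,  b(6) = 21,  b(7) = 36,  b(8) = 8,  b(9) = 7,  b(10) = 12,  b(11) = 34,  b(12) = 18,  b(13) = 4,  b(14) = 27,  b(15) = 6,  b(16) = 17,  b(17) = 9,  b(18) = 2,  b(19) = 37,  b(20) = 3,  b(21) = 32,  b(22) = 28,  b(23) = 1,  b(24) = 42.
Since b(24) = b(1) = 42, the sequence is periodic with period 23.
(97 - 1) mod 23 = 4, so b(97) = b(5) = 24.

24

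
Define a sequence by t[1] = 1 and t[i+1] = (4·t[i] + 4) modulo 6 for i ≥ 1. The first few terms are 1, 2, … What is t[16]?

4

t[1] = 1; t[2] = 2; t[3] = 0; t[4] = 4; t[5] = 2.
Since t[5] = t[2] = 2, the sequence is eventually periodic: after a pre-period of length 1 it cycles with period 3.
For i ≥ 2, t[i] depends only on (i - 2) mod 3. (16 - 2) mod 3 = 2, so t[16] = t[4] = 4.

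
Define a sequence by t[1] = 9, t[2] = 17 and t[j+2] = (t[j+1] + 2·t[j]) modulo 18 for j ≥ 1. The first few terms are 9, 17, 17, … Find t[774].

Computing terms: t[1] = 9; t[2] = 17; t[3] = 17; t[4] = 15; t[5] = 13; t[6] = 7; t[7] = 15; t[8] = 11; t[9] = 5; t[10] = 9; t[11] = 1; t[12] = 1; t[13] = 3; t[14] = 5; t[15] = 11; t[16] = 3; t[17] = 7; t[18] = 13; t[19] = 9; t[20] = 17.
Since (t[19], t[20]) = (t[1], t[2]) = (9, 17) (two consecutive terms determine the rest), the sequence is periodic with period 18.
(774 - 1) mod 18 = 17, so t[774] = t[18] = 13.

13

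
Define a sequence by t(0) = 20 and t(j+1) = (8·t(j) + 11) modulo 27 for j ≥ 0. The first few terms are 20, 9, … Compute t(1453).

9

t(0) = 20, t(1) = 9, t(2) = 2, t(3) = 0, t(4) = 11, t(5) = 18, t(6) = 20.
The sequence repeats with period 6.
So t(1453) = t(0 + ((1453-0) mod 6)) = t(1) = 9.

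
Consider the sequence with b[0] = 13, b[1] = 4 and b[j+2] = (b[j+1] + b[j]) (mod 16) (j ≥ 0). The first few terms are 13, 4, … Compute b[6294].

Listing terms: b[0] = 13,  b[1] = 4,  b[2] = 1,  b[3] = 5,  b[4] = 6,  b[5] = 11,  b[6] = 1,  b[7] = 12,  b[8] = 13,  b[9] = 9,  b[10] = 6,  b[11] = 15,  b[12] = 5,  b[13] = 4,  b[14] = 9,  b[15] = 13,  b[16] = 6,  b[17] = 3,  b[18] = 9,  b[19] = 12,  b[20] = 5,  b[21] = 1,  b[22] = 6,  b[23] = 7,  b[24] = 13,  b[25] = 4.
The sequence repeats with period 24.
So b[6294] = b[0 + ((6294-0) mod 24)] = b[6] = 1.

1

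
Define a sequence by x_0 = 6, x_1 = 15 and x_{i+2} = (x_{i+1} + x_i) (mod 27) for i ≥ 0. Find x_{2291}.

18

Listing terms: x_0 = 6; x_1 = 15; x_2 = 21; x_3 = 9; x_4 = 3; x_5 = 12; x_6 = 15; x_7 = 0; x_8 = 15; x_9 = 15; x_{10} = 3; x_{11} = 18; x_{12} = 21; x_{13} = 12; x_{14} = 6; x_{15} = 18; x_{16} = 24; x_{17} = 15; x_{18} = 12; x_{19} = 0; x_{20} = 12; x_{21} = 12; x_{22} = 24; x_{23} = 9; x_{24} = 6; x_{25} = 15.
Since (x_{24}, x_{25}) = (x_0, x_1) = (6, 15) (two consecutive terms determine the rest), the sequence is periodic with period 24.
(2291 - 0) mod 24 = 11, so x_{2291} = x_{11} = 18.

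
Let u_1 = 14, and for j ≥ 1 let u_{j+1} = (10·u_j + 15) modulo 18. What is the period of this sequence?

We have u_1 = 14, u_2 = 11, u_3 = 17, u_4 = 5, u_5 = 11.
Since u_5 = u_2 = 11, the sequence is eventually periodic: after a pre-period of length 1 it cycles with period 3.

3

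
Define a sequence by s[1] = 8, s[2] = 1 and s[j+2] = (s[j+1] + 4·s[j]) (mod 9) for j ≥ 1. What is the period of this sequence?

Computing terms: s[1] = 8,  s[2] = 1,  s[3] = 6,  s[4] = 1,  s[5] = 7,  s[6] = 2,  s[7] = 3,  s[8] = 2,  s[9] = 5,  s[10] = 4,  s[11] = 6,  s[12] = 4,  s[13] = 1,  s[14] = 8,  s[15] = 3,  s[16] = 8,  s[17] = 2,  s[18] = 7,  s[19] = 6,  s[20] = 7,  s[21] = 4,  s[22] = 5,  s[23] = 3,  s[24] = 5,  s[25] = 8,  s[26] = 1.
The sequence repeats with period 24.

24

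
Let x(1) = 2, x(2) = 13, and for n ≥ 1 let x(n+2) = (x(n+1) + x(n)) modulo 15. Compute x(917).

Computing terms: x(1) = 2, x(2) = 13, x(3) = 0, x(4) = 13, x(5) = 13, x(6) = 11, x(7) = 9, x(8) = 5, x(9) = 14, x(10) = 4, x(11) = 3, x(12) = 7, x(13) = 10, x(14) = 2, x(15) = 12, x(16) = 14, x(17) = 11, x(18) = 10, x(19) = 6, x(20) = 1, x(21) = 7, x(22) = 8, x(23) = 0, x(24) = 8, x(25) = 8, x(26) = 1, x(27) = 9, x(28) = 10, x(29) = 4, x(30) = 14, x(31) = 3, x(32) = 2, x(33) = 5, x(34) = 7, x(35) = 12, x(36) = 4, x(37) = 1, x(38) = 5, x(39) = 6, x(40) = 11, x(41) = 2, x(42) = 13.
The sequence repeats with period 40.
So x(917) = x(1 + ((917-1) mod 40)) = x(37) = 1.

1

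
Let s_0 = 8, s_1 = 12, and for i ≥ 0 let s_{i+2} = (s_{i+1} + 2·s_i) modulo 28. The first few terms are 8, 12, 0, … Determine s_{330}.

8

Listing terms: s_0 = 8, s_1 = 12, s_2 = 0, s_3 = 24, s_4 = 24, s_5 = 16, s_6 = 8, s_7 = 12.
Since (s_6, s_7) = (s_0, s_1) = (8, 12) (two consecutive terms determine the rest), the sequence is periodic with period 6.
So s_{330} = s_{0 + ((330-0) mod 6)} = s_0 = 8.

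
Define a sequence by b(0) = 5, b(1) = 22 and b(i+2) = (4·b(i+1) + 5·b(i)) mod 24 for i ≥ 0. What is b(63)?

b(0) = 5, b(1) = 22, b(2) = 17, b(3) = 10, b(4) = 5, b(5) = 22.
The sequence repeats with period 4.
(63 - 0) mod 4 = 3, so b(63) = b(3) = 10.

10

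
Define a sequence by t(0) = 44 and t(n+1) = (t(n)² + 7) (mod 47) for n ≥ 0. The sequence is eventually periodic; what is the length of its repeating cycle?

t(0) = 44; t(1) = 16; t(2) = 28; t(3) = 39; t(4) = 24; t(5) = 19; t(6) = 39.
Since t(6) = t(3) = 39, the sequence is eventually periodic: after a pre-period of length 3 it cycles with period 3.

3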